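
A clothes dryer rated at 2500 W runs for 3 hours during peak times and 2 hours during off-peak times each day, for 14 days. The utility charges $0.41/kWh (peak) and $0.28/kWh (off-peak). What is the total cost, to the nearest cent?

Peak energy = 2.5 kW × 3 h × 14 = 105 kWh
Off-peak energy = 2.5 kW × 2 h × 14 = 70 kWh
Cost = 105 × $0.41 + 70 × $0.28 = $43.05 + $19.6 = $62.65

$62.65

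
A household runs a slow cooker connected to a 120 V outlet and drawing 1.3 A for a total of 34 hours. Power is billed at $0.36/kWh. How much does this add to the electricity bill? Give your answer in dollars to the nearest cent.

$1.91

Power = 1.3 A × 120 V = 156 W = 0.156 kW
Energy = 0.156 kW × 34 h = 5.304 kWh
Cost = 5.304 kWh × $0.36/kWh = $1.91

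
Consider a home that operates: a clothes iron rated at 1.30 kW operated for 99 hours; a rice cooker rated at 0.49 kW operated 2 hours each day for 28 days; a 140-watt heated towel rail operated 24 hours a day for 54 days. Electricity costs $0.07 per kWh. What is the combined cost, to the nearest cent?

$23.63

clothes iron: 1.3 kW × 99 h = 128.7 kWh
rice cooker: Runtime = 2 h/day × 28 days = 56 h
rice cooker: 0.49 kW × 56 h = 27.44 kWh
heated towel rail: Runtime = 24 h × 54 = 1296 h
heated towel rail: 0.14 kW × 1296 h = 181.44 kWh
Total energy = 337.58 kWh
Cost = 337.58 × $0.07 = $23.63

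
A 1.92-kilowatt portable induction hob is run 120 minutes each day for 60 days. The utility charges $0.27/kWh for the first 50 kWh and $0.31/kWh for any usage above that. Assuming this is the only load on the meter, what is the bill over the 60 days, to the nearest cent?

$69.42

Runtime = 120 min × 60 = 7200 min = 120 h
Energy = 1.92 kW × 120 h = 230.4 kWh
Tier 1 (0–50 kWh): 50 × $0.27 = $13.5
Above 50 kWh: 180.4 × $0.31 = $55.924
Bill = $69.42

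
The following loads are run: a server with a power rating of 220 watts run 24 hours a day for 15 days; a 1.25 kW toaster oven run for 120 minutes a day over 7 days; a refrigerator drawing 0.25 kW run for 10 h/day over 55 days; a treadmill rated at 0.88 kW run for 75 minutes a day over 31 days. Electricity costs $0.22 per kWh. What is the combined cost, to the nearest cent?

$59.03

server: Runtime = 24 h × 15 = 360 h
server: 0.22 kW × 360 h = 79.2 kWh
toaster oven: Runtime = 120 min × 7 = 840 min = 14 h
toaster oven: 1.25 kW × 14 h = 17.5 kWh
refrigerator: Runtime = 10 h/day × 55 days = 550 h
refrigerator: 0.25 kW × 550 h = 137.5 kWh
treadmill: Runtime = 75 min × 31 = 2325 min = 38.75 h
treadmill: 0.88 kW × 38.75 h = 34.1 kWh
Total energy = 268.3 kWh
Cost = 268.3 × $0.22 = $59.03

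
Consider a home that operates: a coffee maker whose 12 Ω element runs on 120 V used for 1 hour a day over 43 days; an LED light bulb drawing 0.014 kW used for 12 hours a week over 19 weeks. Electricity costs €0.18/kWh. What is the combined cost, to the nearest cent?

coffee maker: Power = V²/R = 120²/12 = 1200 W = 1.2 kW
coffee maker: Runtime = 1 h/day × 43 days = 43 h
coffee maker: 1.2 kW × 43 h = 51.6 kWh
LED light bulb: Runtime = 12 h/week × 19 weeks = 228 h
LED light bulb: 0.014 kW × 228 h = 3.192 kWh
Total energy = 54.792 kWh
Cost = 54.792 × €0.18 = €9.86

€9.86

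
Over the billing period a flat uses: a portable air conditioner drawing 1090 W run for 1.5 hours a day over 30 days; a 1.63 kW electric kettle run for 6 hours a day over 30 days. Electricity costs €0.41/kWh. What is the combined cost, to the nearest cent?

portable air conditioner: Runtime = 1.5 h/day × 30 days = 45 h
portable air conditioner: 1.09 kW × 45 h = 49.05 kWh
electric kettle: Runtime = 6 h/day × 30 days = 180 h
electric kettle: 1.63 kW × 180 h = 293.4 kWh
Total energy = 342.45 kWh
Cost = 342.45 × €0.41 = €140.40

€140.40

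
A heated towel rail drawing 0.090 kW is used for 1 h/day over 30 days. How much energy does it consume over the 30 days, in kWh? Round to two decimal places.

2.70 kWh

Runtime = 1 h/day × 30 days = 30 h
Energy = 0.09 kW × 30 h = 2.7 kWh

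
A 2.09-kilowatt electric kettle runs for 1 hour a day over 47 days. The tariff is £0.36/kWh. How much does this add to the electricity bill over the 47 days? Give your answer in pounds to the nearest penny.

£35.36

Runtime = 1 h/day × 47 days = 47 h
Energy = 2.09 kW × 47 h = 98.23 kWh
Cost = 98.23 kWh × £0.36/kWh = £35.36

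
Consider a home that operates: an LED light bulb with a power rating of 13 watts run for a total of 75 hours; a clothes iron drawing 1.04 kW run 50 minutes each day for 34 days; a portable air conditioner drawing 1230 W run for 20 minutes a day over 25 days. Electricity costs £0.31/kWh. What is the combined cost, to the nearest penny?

LED light bulb: 0.013 kW × 75 h = 0.975 kWh
clothes iron: Runtime = 50 min × 34 = 1700 min = 28.333333… h
clothes iron: 1.04 kW × 28.333333… h = 29.466666… kWh
portable air conditioner: Runtime = 20 min × 25 = 500 min = 8.333333… h
portable air conditioner: 1.23 kW × 8.333333… h = 10.25 kWh
Total energy = 40.691666… kWh
Cost = 40.691666… × £0.31 = £12.61

£12.61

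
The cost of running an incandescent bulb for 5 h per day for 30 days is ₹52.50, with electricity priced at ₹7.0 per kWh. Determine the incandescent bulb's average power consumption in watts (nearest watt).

50 W

Energy = ₹52.50 ÷ ₹7.0/kWh = 7.5 kWh
Runtime = 5 h/day × 30 days = 150 h
Power = 7.5 kWh ÷ 150 h = 0.05 kW = 50 W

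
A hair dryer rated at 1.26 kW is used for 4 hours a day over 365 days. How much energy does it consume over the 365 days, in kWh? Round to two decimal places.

Runtime = 4 h/day × 365 days = 1460 h
Energy = 1.26 kW × 1460 h = 1839.6 kWh

1839.60 kWh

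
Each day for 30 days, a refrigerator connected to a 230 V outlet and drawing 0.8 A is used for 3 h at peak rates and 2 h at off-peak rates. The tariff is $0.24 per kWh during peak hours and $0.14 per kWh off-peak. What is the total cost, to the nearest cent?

$5.52

Power = 0.8 A × 230 V = 184 W = 0.184 kW
Peak energy = 0.184 kW × 3 h × 30 = 16.56 kWh
Off-peak energy = 0.184 kW × 2 h × 30 = 11.04 kWh
Cost = 16.56 × $0.24 + 11.04 × $0.14 = $3.9744 + $1.5456 = $5.52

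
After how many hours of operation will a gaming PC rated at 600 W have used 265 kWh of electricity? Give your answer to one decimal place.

Hours = 265 kWh ÷ 0.6 kW = 441.7 h

441.7 h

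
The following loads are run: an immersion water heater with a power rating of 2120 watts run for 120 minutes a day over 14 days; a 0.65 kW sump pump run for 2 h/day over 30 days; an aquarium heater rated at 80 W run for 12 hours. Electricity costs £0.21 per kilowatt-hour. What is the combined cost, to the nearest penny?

£20.86

immersion water heater: Runtime = 120 min × 14 = 1680 min = 28 h
immersion water heater: 2.12 kW × 28 h = 59.36 kWh
sump pump: Runtime = 2 h/day × 30 days = 60 h
sump pump: 0.65 kW × 60 h = 39 kWh
aquarium heater: 0.08 kW × 12 h = 0.96 kWh
Total energy = 99.32 kWh
Cost = 99.32 × £0.21 = £20.86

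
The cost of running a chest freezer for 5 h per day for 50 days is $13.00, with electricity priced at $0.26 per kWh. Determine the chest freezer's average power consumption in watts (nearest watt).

Energy = $13.00 ÷ $0.26/kWh = 50 kWh
Runtime = 5 h/day × 50 days = 250 h
Power = 50 kWh ÷ 250 h = 0.2 kW = 200 W

200 W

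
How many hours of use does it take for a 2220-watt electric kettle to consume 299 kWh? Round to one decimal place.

134.7 h

Hours = 299 kWh ÷ 2.22 kW = 134.7 h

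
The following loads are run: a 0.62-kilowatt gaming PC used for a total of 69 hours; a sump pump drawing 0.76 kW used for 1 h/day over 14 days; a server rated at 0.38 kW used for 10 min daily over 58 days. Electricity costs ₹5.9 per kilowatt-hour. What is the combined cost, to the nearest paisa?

₹336.85

gaming PC: 0.62 kW × 69 h = 42.78 kWh
sump pump: Runtime = 1 h/day × 14 days = 14 h
sump pump: 0.76 kW × 14 h = 10.64 kWh
server: Runtime = 10 min × 58 = 580 min = 9.666666… h
server: 0.38 kW × 9.666666… h = 3.673333… kWh
Total energy = 57.093333… kWh
Cost = 57.093333… × ₹5.9 = ₹336.85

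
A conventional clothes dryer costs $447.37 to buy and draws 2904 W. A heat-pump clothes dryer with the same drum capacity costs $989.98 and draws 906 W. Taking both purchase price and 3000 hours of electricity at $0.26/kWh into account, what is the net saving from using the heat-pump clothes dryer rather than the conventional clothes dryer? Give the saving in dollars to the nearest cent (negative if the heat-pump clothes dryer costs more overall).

conventional clothes dryer: $447.37 + (2904/1000) kW × 3000 h × $0.26 = $447.37 + $2265.12 = $2712.49
heat-pump clothes dryer: $989.98 + (906/1000) kW × 3000 h × $0.26 = $989.98 + $706.68 = $1696.66
Saving = $2712.49 − $1696.66 = $1015.83

$1015.83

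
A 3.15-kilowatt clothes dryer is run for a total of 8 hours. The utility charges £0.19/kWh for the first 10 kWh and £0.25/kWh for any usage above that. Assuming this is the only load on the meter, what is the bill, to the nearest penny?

£5.70

Energy = 3.15 kW × 8 h = 25.2 kWh
Tier 1 (0–10 kWh): 10 × £0.19 = £1.9
Above 10 kWh: 15.2 × £0.25 = £3.8
Bill = £5.70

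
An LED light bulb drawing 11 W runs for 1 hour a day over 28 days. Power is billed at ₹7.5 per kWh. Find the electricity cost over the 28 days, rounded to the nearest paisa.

Runtime = 1 h/day × 28 days = 28 h
Energy = 0.011 kW × 28 h = 0.308 kWh
Cost = 0.308 kWh × ₹7.5/kWh = ₹2.31

₹2.31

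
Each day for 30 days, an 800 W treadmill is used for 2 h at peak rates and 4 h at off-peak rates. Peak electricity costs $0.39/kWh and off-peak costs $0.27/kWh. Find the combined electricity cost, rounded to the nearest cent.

$44.64

Peak energy = 0.8 kW × 2 h × 30 = 48 kWh
Off-peak energy = 0.8 kW × 4 h × 30 = 96 kWh
Cost = 48 × $0.39 + 96 × $0.27 = $18.72 + $25.92 = $44.64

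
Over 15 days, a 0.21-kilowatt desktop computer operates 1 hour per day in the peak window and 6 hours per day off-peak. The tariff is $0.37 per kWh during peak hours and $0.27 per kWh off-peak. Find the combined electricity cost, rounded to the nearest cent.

$6.27

Peak energy = 0.21 kW × 1 h × 15 = 3.15 kWh
Off-peak energy = 0.21 kW × 6 h × 15 = 18.9 kWh
Cost = 3.15 × $0.37 + 18.9 × $0.27 = $1.1655 + $5.103 = $6.27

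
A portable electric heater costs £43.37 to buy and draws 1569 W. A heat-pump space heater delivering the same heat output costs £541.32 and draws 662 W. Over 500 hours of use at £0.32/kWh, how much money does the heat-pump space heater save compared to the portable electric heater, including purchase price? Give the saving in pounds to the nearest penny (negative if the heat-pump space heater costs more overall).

portable electric heater: £43.37 + (1569/1000) kW × 500 h × £0.32 = £43.37 + £251.04 = £294.41
heat-pump space heater: £541.32 + (662/1000) kW × 500 h × £0.32 = £541.32 + £105.92 = £647.24
Saving = £294.41 − £647.24 = −£352.83

-£352.83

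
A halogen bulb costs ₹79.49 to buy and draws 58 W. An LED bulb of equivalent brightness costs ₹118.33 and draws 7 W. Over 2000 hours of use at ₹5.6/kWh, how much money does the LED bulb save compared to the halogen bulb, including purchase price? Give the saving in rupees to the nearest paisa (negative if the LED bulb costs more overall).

₹532.36

halogen bulb: ₹79.49 + (58/1000) kW × 2000 h × ₹5.6 = ₹79.49 + ₹649.6 = ₹729.09
LED bulb: ₹118.33 + (7/1000) kW × 2000 h × ₹5.6 = ₹118.33 + ₹78.4 = ₹196.73
Saving = ₹729.09 − ₹196.73 = ₹532.36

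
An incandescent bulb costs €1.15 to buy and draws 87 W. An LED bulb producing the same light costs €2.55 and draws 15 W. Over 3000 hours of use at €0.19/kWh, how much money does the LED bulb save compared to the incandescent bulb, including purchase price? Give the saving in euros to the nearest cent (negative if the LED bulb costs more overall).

€39.64

incandescent bulb: €1.15 + (87/1000) kW × 3000 h × €0.19 = €1.15 + €49.59 = €50.74
LED bulb: €2.55 + (15/1000) kW × 3000 h × €0.19 = €2.55 + €8.55 = €11.1
Saving = €50.74 − €11.1 = €39.64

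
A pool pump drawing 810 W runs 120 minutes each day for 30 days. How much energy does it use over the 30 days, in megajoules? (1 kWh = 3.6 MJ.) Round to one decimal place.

175.0 MJ

Runtime = 120 min × 30 = 3600 min = 60 h
Energy = 0.81 kW × 60 h = 48.6 kWh
= 48.6 × 3.6 MJ = 175.0 MJ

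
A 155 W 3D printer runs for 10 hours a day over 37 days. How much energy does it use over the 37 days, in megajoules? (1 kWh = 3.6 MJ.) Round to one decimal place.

Runtime = 10 h/day × 37 days = 370 h
Energy = 0.155 kW × 370 h = 57.35 kWh
= 57.35 × 3.6 MJ = 206.5 MJ

206.5 MJ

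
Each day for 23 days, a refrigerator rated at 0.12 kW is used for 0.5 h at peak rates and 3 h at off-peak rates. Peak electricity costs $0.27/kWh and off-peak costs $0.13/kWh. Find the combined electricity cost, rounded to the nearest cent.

Peak energy = 0.12 kW × 0.5 h × 23 = 1.38 kWh
Off-peak energy = 0.12 kW × 3 h × 23 = 8.28 kWh
Cost = 1.38 × $0.27 + 8.28 × $0.13 = $0.3726 + $1.0764 = $1.45

$1.45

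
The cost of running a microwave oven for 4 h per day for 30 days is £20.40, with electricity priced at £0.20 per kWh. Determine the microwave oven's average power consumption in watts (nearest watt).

Energy = £20.40 ÷ £0.20/kWh = 102 kWh
Runtime = 4 h/day × 30 days = 120 h
Power = 102 kWh ÷ 120 h = 0.85 kW = 850 W

850 W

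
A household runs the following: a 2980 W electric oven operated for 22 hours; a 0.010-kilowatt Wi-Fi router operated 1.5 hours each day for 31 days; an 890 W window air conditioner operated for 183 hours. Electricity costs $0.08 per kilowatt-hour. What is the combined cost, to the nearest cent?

$18.31

electric oven: 2.98 kW × 22 h = 65.56 kWh
Wi-Fi router: Runtime = 1.5 h/day × 31 days = 46.5 h
Wi-Fi router: 0.01 kW × 46.5 h = 0.465 kWh
window air conditioner: 0.89 kW × 183 h = 162.87 kWh
Total energy = 228.895 kWh
Cost = 228.895 × $0.08 = $18.31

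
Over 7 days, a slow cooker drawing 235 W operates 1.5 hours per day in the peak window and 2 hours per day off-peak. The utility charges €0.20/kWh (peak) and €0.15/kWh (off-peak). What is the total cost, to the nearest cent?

Peak energy = 0.235 kW × 1.5 h × 7 = 2.4675 kWh
Off-peak energy = 0.235 kW × 2 h × 7 = 3.29 kWh
Cost = 2.4675 × €0.20 + 3.29 × €0.15 = €0.4935 + €0.4935 = €0.99

€0.99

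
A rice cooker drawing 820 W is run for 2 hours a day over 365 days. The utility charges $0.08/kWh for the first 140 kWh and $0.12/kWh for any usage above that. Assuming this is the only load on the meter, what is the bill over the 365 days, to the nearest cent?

$66.23

Runtime = 2 h/day × 365 days = 730 h
Energy = 0.82 kW × 730 h = 598.6 kWh
Tier 1 (0–140 kWh): 140 × $0.08 = $11.2
Above 140 kWh: 458.6 × $0.12 = $55.032
Bill = $66.23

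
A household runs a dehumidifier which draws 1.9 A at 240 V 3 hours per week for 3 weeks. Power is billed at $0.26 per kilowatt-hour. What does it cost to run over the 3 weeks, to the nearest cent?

Power = 1.9 A × 240 V = 456 W = 0.456 kW
Runtime = 3 h/week × 3 weeks = 9 h
Energy = 0.456 kW × 9 h = 4.104 kWh
Cost = 4.104 kWh × $0.26/kWh = $1.07

$1.07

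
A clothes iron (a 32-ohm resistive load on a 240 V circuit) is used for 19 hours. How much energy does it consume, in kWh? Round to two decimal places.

Power = V²/R = 240²/32 = 1800 W = 1.8 kW
Energy = 1.8 kW × 19 h = 34.2 kWh

34.20 kWh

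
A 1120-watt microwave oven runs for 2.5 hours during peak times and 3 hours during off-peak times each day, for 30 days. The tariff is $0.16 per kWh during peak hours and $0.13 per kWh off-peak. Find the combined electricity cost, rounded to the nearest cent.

Peak energy = 1.12 kW × 2.5 h × 30 = 84 kWh
Off-peak energy = 1.12 kW × 3 h × 30 = 100.8 kWh
Cost = 84 × $0.16 + 100.8 × $0.13 = $13.44 + $13.104 = $26.54

$26.54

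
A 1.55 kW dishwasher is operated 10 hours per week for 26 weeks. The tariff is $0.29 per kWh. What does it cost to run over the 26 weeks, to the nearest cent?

$116.87

Runtime = 10 h/week × 26 weeks = 260 h
Energy = 1.55 kW × 260 h = 403 kWh
Cost = 403 kWh × $0.29/kWh = $116.87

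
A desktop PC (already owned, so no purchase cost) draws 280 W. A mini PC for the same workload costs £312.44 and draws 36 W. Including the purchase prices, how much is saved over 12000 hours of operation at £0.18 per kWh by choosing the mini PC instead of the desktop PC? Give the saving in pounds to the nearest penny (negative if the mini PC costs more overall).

desktop PC: £0.00 + (280/1000) kW × 12000 h × £0.18 = £0.00 + £604.8 = £604.8
mini PC: £312.44 + (36/1000) kW × 12000 h × £0.18 = £312.44 + £77.76 = £390.2
Saving = £604.8 − £390.2 = £214.6

£214.60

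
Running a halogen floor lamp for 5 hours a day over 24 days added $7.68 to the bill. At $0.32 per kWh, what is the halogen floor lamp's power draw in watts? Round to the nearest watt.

Energy = $7.68 ÷ $0.32/kWh = 24 kWh
Runtime = 5 h/day × 24 days = 120 h
Power = 24 kWh ÷ 120 h = 0.2 kW = 200 W

200 W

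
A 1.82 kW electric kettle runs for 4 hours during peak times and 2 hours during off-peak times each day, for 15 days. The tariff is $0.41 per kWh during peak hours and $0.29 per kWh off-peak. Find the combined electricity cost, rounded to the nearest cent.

$60.61

Peak energy = 1.82 kW × 4 h × 15 = 109.2 kWh
Off-peak energy = 1.82 kW × 2 h × 15 = 54.6 kWh
Cost = 109.2 × $0.41 + 54.6 × $0.29 = $44.772 + $15.834 = $60.61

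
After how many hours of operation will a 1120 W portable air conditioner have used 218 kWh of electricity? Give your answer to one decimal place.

194.6 h

Hours = 218 kWh ÷ 1.12 kW = 194.6 h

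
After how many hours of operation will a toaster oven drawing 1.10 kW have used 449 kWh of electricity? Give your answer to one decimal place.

Hours = 449 kWh ÷ 1.1 kW = 408.2 h

408.2 h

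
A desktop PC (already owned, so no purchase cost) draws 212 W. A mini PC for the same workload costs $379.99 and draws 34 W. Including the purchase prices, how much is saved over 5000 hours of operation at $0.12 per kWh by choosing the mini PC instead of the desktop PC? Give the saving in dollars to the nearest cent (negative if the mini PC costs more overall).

desktop PC: $0.00 + (212/1000) kW × 5000 h × $0.12 = $0.00 + $127.2 = $127.2
mini PC: $379.99 + (34/1000) kW × 5000 h × $0.12 = $379.99 + $20.4 = $400.39
Saving = $127.2 − $400.39 = −$273.19

-$273.19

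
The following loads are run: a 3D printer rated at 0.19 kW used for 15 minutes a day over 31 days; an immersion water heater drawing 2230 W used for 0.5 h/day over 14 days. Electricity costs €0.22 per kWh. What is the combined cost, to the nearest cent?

€3.76

3D printer: Runtime = 15 min × 31 = 465 min = 7.75 h
3D printer: 0.19 kW × 7.75 h = 1.4725 kWh
immersion water heater: Runtime = 0.5 h/day × 14 days = 7 h
immersion water heater: 2.23 kW × 7 h = 15.61 kWh
Total energy = 17.0825 kWh
Cost = 17.0825 × €0.22 = €3.76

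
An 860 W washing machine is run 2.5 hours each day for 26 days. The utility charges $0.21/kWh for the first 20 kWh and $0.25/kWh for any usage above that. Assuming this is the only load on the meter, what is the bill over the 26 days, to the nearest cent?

$13.18

Runtime = 2.5 h/day × 26 days = 65 h
Energy = 0.86 kW × 65 h = 55.9 kWh
Tier 1 (0–20 kWh): 20 × $0.21 = $4.2
Above 20 kWh: 35.9 × $0.25 = $8.975
Bill = $13.18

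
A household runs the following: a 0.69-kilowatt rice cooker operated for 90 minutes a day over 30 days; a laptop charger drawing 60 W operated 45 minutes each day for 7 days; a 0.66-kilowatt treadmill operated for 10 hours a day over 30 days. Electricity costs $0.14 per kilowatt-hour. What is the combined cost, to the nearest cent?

$32.11

rice cooker: Runtime = 90 min × 30 = 2700 min = 45 h
rice cooker: 0.69 kW × 45 h = 31.05 kWh
laptop charger: Runtime = 45 min × 7 = 315 min = 5.25 h
laptop charger: 0.06 kW × 5.25 h = 0.315 kWh
treadmill: Runtime = 10 h/day × 30 days = 300 h
treadmill: 0.66 kW × 300 h = 198 kWh
Total energy = 229.365 kWh
Cost = 229.365 × $0.14 = $32.11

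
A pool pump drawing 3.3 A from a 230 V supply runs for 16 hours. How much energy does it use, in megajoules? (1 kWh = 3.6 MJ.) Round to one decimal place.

43.7 MJ

Power = 3.3 A × 230 V = 759 W = 0.759 kW
Energy = 0.759 kW × 16 h = 12.144 kWh
= 12.144 × 3.6 MJ = 43.7 MJ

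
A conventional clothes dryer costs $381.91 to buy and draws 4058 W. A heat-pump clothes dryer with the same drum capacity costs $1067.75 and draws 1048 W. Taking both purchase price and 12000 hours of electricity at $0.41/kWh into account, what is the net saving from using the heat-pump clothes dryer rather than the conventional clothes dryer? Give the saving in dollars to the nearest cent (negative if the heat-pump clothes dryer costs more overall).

conventional clothes dryer: $381.91 + (4058/1000) kW × 12000 h × $0.41 = $381.91 + $19965.36 = $20347.27
heat-pump clothes dryer: $1067.75 + (1048/1000) kW × 12000 h × $0.41 = $1067.75 + $5156.16 = $6223.91
Saving = $20347.27 − $6223.91 = $14123.36

$14123.36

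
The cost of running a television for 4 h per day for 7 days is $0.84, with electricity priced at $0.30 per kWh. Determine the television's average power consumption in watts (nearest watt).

100 W

Energy = $0.84 ÷ $0.30/kWh = 2.8 kWh
Runtime = 4 h/day × 7 days = 28 h
Power = 2.8 kWh ÷ 28 h = 0.1 kW = 100 W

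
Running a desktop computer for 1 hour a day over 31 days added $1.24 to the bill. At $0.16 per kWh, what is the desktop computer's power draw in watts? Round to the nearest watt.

250 W

Energy = $1.24 ÷ $0.16/kWh = 7.75 kWh
Runtime = 1 h/day × 31 days = 31 h
Power = 7.75 kWh ÷ 31 h = 0.25 kW = 250 W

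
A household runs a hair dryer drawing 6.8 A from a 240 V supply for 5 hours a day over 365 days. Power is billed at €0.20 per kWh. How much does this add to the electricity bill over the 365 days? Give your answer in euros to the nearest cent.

Power = 6.8 A × 240 V = 1632 W = 1.632 kW
Runtime = 5 h/day × 365 days = 1825 h
Energy = 1.632 kW × 1825 h = 2978.4 kWh
Cost = 2978.4 kWh × €0.20/kWh = €595.68

€595.68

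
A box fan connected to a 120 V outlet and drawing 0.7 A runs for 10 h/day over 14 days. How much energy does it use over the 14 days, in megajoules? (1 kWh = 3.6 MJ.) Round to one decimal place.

Power = 0.7 A × 120 V = 84 W = 0.084 kW
Runtime = 10 h/day × 14 days = 140 h
Energy = 0.084 kW × 140 h = 11.76 kWh
= 11.76 × 3.6 MJ = 42.3 MJ

42.3 MJ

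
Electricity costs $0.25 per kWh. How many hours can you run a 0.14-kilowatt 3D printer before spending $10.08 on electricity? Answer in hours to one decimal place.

Energy available = $10.08 ÷ $0.25/kWh = 40.32 kWh
Hours = 40.32 kWh ÷ 0.14 kW = 288.0 h

288.0 h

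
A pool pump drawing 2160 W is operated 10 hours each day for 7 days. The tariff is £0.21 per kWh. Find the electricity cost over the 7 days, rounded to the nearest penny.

£31.75

Runtime = 10 h/day × 7 days = 70 h
Energy = 2.16 kW × 70 h = 151.2 kWh
Cost = 151.2 kWh × £0.21/kWh = £31.75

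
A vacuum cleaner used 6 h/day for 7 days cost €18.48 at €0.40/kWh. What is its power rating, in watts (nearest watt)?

Energy = €18.48 ÷ €0.40/kWh = 46.2 kWh
Runtime = 6 h/day × 7 days = 42 h
Power = 46.2 kWh ÷ 42 h = 1.1 kW = 1100 W

1100 W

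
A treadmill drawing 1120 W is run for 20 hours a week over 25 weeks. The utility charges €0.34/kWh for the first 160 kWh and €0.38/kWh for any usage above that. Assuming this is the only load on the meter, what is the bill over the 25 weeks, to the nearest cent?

Runtime = 20 h/week × 25 weeks = 500 h
Energy = 1.12 kW × 500 h = 560 kWh
Tier 1 (0–160 kWh): 160 × €0.34 = €54.4
Above 160 kWh: 400 × €0.38 = €152
Bill = €206.40

€206.40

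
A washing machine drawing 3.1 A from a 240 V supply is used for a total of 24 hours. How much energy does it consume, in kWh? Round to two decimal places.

17.86 kWh

Power = 3.1 A × 240 V = 744 W = 0.744 kW
Energy = 0.744 kW × 24 h = 17.856 kWh ≈ 17.86 kWh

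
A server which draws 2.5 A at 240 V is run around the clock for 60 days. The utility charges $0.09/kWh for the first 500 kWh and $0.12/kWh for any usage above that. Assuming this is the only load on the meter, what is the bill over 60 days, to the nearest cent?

$88.68

Power = 2.5 A × 240 V = 600 W = 0.6 kW
Runtime = 24 h × 60 = 1440 h
Energy = 0.6 kW × 1440 h = 864 kWh
Tier 1 (0–500 kWh): 500 × $0.09 = $45
Above 500 kWh: 364 × $0.12 = $43.68
Bill = $88.68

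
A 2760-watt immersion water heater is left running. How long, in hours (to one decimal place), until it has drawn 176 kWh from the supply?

63.8 h

Hours = 176 kWh ÷ 2.76 kW = 63.8 h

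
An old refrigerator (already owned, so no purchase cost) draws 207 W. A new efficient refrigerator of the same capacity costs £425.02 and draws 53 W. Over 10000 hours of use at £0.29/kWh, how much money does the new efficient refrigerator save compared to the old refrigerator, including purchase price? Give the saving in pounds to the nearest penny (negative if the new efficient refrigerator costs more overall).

£21.58

old refrigerator: £0.00 + (207/1000) kW × 10000 h × £0.29 = £0.00 + £600.3 = £600.3
new efficient refrigerator: £425.02 + (53/1000) kW × 10000 h × £0.29 = £425.02 + £153.7 = £578.72
Saving = £600.3 − £578.72 = £21.58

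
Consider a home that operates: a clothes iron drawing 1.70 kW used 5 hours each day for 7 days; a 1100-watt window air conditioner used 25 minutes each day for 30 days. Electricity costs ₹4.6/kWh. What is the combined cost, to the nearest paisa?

₹336.95

clothes iron: Runtime = 5 h/day × 7 days = 35 h
clothes iron: 1.7 kW × 35 h = 59.5 kWh
window air conditioner: Runtime = 25 min × 30 = 750 min = 12.5 h
window air conditioner: 1.1 kW × 12.5 h = 13.75 kWh
Total energy = 73.25 kWh
Cost = 73.25 × ₹4.6 = ₹336.95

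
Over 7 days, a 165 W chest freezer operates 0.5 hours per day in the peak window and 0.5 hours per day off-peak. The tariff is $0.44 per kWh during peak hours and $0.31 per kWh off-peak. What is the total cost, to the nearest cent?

Peak energy = 0.165 kW × 0.5 h × 7 = 0.5775 kWh
Off-peak energy = 0.165 kW × 0.5 h × 7 = 0.5775 kWh
Cost = 0.5775 × $0.44 + 0.5775 × $0.31 = $0.2541 + $0.179025 = $0.43

$0.43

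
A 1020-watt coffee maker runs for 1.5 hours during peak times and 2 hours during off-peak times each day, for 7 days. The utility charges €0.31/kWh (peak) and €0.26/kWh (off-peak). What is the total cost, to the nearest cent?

€7.03

Peak energy = 1.02 kW × 1.5 h × 7 = 10.71 kWh
Off-peak energy = 1.02 kW × 2 h × 7 = 14.28 kWh
Cost = 10.71 × €0.31 + 14.28 × €0.26 = €3.3201 + €3.7128 = €7.03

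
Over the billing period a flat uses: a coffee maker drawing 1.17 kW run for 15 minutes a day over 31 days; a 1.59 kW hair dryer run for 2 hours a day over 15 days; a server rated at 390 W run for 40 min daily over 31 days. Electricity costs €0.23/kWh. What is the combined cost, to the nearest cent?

coffee maker: Runtime = 15 min × 31 = 465 min = 7.75 h
coffee maker: 1.17 kW × 7.75 h = 9.0675 kWh
hair dryer: Runtime = 2 h/day × 15 days = 30 h
hair dryer: 1.59 kW × 30 h = 47.7 kWh
server: Runtime = 40 min × 31 = 1240 min = 20.666666… h
server: 0.39 kW × 20.666666… h = 8.06 kWh
Total energy = 64.8275 kWh
Cost = 64.8275 × €0.23 = €14.91

€14.91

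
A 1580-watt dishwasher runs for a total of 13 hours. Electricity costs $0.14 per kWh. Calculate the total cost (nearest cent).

Energy = 1.58 kW × 13 h = 20.54 kWh
Cost = 20.54 kWh × $0.14/kWh = $2.88

$2.88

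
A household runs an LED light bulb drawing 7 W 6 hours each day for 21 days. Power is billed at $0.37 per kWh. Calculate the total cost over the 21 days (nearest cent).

$0.33

Runtime = 6 h/day × 21 days = 126 h
Energy = 0.007 kW × 126 h = 0.882 kWh
Cost = 0.882 kWh × $0.37/kWh = $0.33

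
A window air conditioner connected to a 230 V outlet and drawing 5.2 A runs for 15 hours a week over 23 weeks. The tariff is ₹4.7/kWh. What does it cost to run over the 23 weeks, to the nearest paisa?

Power = 5.2 A × 230 V = 1196 W = 1.196 kW
Runtime = 15 h/week × 23 weeks = 345 h
Energy = 1.196 kW × 345 h = 412.62 kWh
Cost = 412.62 kWh × ₹4.7/kWh = ₹1939.31

₹1939.31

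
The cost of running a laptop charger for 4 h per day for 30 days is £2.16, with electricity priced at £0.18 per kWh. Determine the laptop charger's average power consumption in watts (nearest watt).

100 W

Energy = £2.16 ÷ £0.18/kWh = 12 kWh
Runtime = 4 h/day × 30 days = 120 h
Power = 12 kWh ÷ 120 h = 0.1 kW = 100 W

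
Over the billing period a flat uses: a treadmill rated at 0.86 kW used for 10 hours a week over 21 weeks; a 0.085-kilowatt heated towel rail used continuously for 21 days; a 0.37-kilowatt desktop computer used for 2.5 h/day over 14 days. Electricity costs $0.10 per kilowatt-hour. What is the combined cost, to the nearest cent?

$23.64

treadmill: Runtime = 10 h/week × 21 weeks = 210 h
treadmill: 0.86 kW × 210 h = 180.6 kWh
heated towel rail: Runtime = 24 h × 21 = 504 h
heated towel rail: 0.085 kW × 504 h = 42.84 kWh
desktop computer: Runtime = 2.5 h/day × 14 days = 35 h
desktop computer: 0.37 kW × 35 h = 12.95 kWh
Total energy = 236.39 kWh
Cost = 236.39 × $0.10 = $23.64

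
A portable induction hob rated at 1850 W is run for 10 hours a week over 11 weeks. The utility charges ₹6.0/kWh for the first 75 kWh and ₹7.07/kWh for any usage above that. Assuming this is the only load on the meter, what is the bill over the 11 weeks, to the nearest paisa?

₹1358.50

Runtime = 10 h/week × 11 weeks = 110 h
Energy = 1.85 kW × 110 h = 203.5 kWh
Tier 1 (0–75 kWh): 75 × ₹6.0 = ₹450
Above 75 kWh: 128.5 × ₹7.07 = ₹908.495
Bill = ₹1358.50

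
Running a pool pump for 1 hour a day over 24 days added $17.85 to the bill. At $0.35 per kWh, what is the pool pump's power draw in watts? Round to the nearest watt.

Energy = $17.85 ÷ $0.35/kWh = 51 kWh
Runtime = 1 h/day × 24 days = 24 h
Power = 51 kWh ÷ 24 h = 2.125 kW = 2125 W

2125 W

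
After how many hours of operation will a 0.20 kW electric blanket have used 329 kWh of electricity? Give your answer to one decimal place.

1645.0 h

Hours = 329 kWh ÷ 0.2 kW = 1645.0 h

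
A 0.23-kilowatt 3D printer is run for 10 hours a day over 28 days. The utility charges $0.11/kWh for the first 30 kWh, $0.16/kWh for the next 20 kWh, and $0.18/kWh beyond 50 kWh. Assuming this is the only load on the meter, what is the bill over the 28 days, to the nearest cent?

$9.09

Runtime = 10 h/day × 28 days = 280 h
Energy = 0.23 kW × 280 h = 64.4 kWh
Tier 1 (0–30 kWh): 30 × $0.11 = $3.3
Tier 2 (30–50 kWh): 20 × $0.16 = $3.2
Above 50 kWh: 14.4 × $0.18 = $2.592
Bill = $9.09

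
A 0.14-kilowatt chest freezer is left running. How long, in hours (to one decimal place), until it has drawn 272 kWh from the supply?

Hours = 272 kWh ÷ 0.14 kW = 1942.9 h

1942.9 h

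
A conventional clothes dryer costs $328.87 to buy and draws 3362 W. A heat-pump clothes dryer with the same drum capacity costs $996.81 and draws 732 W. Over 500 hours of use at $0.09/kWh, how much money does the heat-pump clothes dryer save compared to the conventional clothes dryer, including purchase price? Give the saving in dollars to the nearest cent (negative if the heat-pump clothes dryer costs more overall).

conventional clothes dryer: $328.87 + (3362/1000) kW × 500 h × $0.09 = $328.87 + $151.29 = $480.16
heat-pump clothes dryer: $996.81 + (732/1000) kW × 500 h × $0.09 = $996.81 + $32.94 = $1029.75
Saving = $480.16 − $1029.75 = −$549.59

-$549.59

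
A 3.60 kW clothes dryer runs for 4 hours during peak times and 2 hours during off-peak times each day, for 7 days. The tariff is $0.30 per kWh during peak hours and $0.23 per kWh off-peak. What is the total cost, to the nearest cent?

$41.83

Peak energy = 3.6 kW × 4 h × 7 = 100.8 kWh
Off-peak energy = 3.6 kW × 2 h × 7 = 50.4 kWh
Cost = 100.8 × $0.30 + 50.4 × $0.23 = $30.24 + $11.592 = $41.83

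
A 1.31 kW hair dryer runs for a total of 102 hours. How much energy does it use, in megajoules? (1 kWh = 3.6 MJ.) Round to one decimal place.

481.0 MJ

Energy = 1.31 kW × 102 h = 133.62 kWh
= 133.62 × 3.6 MJ = 481.0 MJ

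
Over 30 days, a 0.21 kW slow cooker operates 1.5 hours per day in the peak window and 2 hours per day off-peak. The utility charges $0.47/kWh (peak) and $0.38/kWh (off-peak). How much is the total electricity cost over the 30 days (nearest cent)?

Peak energy = 0.21 kW × 1.5 h × 30 = 9.45 kWh
Off-peak energy = 0.21 kW × 2 h × 30 = 12.6 kWh
Cost = 9.45 × $0.47 + 12.6 × $0.38 = $4.4415 + $4.788 = $9.23

$9.23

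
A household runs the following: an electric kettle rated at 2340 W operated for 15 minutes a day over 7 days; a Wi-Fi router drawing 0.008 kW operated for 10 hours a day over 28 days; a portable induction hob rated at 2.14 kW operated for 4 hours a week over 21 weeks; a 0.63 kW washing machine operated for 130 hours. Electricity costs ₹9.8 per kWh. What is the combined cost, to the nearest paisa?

₹2626.35

electric kettle: Runtime = 15 min × 7 = 105 min = 1.75 h
electric kettle: 2.34 kW × 1.75 h = 4.095 kWh
Wi-Fi router: Runtime = 10 h/day × 28 days = 280 h
Wi-Fi router: 0.008 kW × 280 h = 2.24 kWh
portable induction hob: Runtime = 4 h/week × 21 weeks = 84 h
portable induction hob: 2.14 kW × 84 h = 179.76 kWh
washing machine: 0.63 kW × 130 h = 81.9 kWh
Total energy = 267.995 kWh
Cost = 267.995 × ₹9.8 = ₹2626.35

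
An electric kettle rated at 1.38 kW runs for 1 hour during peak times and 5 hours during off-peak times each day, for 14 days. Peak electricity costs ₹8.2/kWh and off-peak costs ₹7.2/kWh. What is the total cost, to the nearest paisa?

₹853.94

Peak energy = 1.38 kW × 1 h × 14 = 19.32 kWh
Off-peak energy = 1.38 kW × 5 h × 14 = 96.6 kWh
Cost = 19.32 × ₹8.2 + 96.6 × ₹7.2 = ₹158.424 + ₹695.52 = ₹853.94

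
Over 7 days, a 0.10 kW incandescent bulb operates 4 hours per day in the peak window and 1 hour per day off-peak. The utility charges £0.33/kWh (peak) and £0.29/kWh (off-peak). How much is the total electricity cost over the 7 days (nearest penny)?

£1.13

Peak energy = 0.1 kW × 4 h × 7 = 2.8 kWh
Off-peak energy = 0.1 kW × 1 h × 7 = 0.7 kWh
Cost = 2.8 × £0.33 + 0.7 × £0.29 = £0.924 + £0.203 = £1.13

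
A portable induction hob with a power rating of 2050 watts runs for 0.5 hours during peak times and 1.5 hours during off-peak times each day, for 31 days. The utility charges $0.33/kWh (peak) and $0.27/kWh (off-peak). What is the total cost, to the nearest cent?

$36.22

Peak energy = 2.05 kW × 0.5 h × 31 = 31.775 kWh
Off-peak energy = 2.05 kW × 1.5 h × 31 = 95.325 kWh
Cost = 31.775 × $0.33 + 95.325 × $0.27 = $10.48575 + $25.73775 = $36.22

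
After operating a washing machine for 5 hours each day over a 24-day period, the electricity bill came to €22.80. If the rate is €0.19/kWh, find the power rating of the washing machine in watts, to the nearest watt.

1000 W

Energy = €22.80 ÷ €0.19/kWh = 120 kWh
Runtime = 5 h/day × 24 days = 120 h
Power = 120 kWh ÷ 120 h = 1 kW = 1000 W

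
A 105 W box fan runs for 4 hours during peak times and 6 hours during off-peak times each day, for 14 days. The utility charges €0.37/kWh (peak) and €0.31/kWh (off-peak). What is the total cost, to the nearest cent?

€4.91

Peak energy = 0.105 kW × 4 h × 14 = 5.88 kWh
Off-peak energy = 0.105 kW × 6 h × 14 = 8.82 kWh
Cost = 5.88 × €0.37 + 8.82 × €0.31 = €2.1756 + €2.7342 = €4.91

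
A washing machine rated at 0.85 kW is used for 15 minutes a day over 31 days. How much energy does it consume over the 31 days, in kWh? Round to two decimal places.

6.59 kWh

Runtime = 15 min × 31 = 465 min = 7.75 h
Energy = 0.85 kW × 7.75 h = 6.5875 kWh ≈ 6.59 kWh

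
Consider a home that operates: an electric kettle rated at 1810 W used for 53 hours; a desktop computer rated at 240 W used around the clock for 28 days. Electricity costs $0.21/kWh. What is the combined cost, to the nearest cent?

$54.01

electric kettle: 1.81 kW × 53 h = 95.93 kWh
desktop computer: Runtime = 24 h × 28 = 672 h
desktop computer: 0.24 kW × 672 h = 161.28 kWh
Total energy = 257.21 kWh
Cost = 257.21 × $0.21 = $54.01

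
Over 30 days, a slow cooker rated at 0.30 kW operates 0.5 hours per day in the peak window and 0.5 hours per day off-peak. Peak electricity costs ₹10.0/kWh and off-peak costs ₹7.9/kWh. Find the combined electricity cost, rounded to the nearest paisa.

₹80.55

Peak energy = 0.3 kW × 0.5 h × 30 = 4.5 kWh
Off-peak energy = 0.3 kW × 0.5 h × 30 = 4.5 kWh
Cost = 4.5 × ₹10.0 + 4.5 × ₹7.9 = ₹45 + ₹35.55 = ₹80.55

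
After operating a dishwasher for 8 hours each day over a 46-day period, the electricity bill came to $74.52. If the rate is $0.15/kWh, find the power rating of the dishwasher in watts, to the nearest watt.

1350 W

Energy = $74.52 ÷ $0.15/kWh = 496.8 kWh
Runtime = 8 h/day × 46 days = 368 h
Power = 496.8 kWh ÷ 368 h = 1.35 kW = 1350 W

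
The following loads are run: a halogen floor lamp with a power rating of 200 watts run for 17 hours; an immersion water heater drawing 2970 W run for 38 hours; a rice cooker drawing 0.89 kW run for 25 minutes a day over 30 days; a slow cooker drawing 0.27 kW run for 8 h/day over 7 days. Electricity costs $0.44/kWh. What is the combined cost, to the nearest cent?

$62.70

halogen floor lamp: 0.2 kW × 17 h = 3.4 kWh
immersion water heater: 2.97 kW × 38 h = 112.86 kWh
rice cooker: Runtime = 25 min × 30 = 750 min = 12.5 h
rice cooker: 0.89 kW × 12.5 h = 11.125 kWh
slow cooker: Runtime = 8 h/day × 7 days = 56 h
slow cooker: 0.27 kW × 56 h = 15.12 kWh
Total energy = 142.505 kWh
Cost = 142.505 × $0.44 = $62.70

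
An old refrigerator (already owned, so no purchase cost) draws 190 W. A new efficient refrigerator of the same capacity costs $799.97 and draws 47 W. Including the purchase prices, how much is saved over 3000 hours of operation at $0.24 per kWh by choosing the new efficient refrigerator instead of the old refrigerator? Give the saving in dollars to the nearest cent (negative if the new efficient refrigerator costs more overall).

-$697.01

old refrigerator: $0.00 + (190/1000) kW × 3000 h × $0.24 = $0.00 + $136.8 = $136.8
new efficient refrigerator: $799.97 + (47/1000) kW × 3000 h × $0.24 = $799.97 + $33.84 = $833.81
Saving = $136.8 − $833.81 = −$697.01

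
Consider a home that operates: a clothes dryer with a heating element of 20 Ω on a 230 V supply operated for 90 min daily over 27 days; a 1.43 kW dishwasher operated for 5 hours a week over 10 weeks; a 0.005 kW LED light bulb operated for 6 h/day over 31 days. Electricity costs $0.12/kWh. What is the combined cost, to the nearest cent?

$21.55

clothes dryer: Power = V²/R = 230²/20 = 2645 W = 2.645 kW
clothes dryer: Runtime = 90 min × 27 = 2430 min = 40.5 h
clothes dryer: 2.645 kW × 40.5 h = 107.1225 kWh
dishwasher: Runtime = 5 h/week × 10 weeks = 50 h
dishwasher: 1.43 kW × 50 h = 71.5 kWh
LED light bulb: Runtime = 6 h/day × 31 days = 186 h
LED light bulb: 0.005 kW × 186 h = 0.93 kWh
Total energy = 179.5525 kWh
Cost = 179.5525 × $0.12 = $21.55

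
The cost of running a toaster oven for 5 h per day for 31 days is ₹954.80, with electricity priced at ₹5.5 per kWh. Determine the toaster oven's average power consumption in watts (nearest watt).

Energy = ₹954.80 ÷ ₹5.5/kWh = 173.6 kWh
Runtime = 5 h/day × 31 days = 155 h
Power = 173.6 kWh ÷ 155 h = 1.12 kW = 1120 W

1120 W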